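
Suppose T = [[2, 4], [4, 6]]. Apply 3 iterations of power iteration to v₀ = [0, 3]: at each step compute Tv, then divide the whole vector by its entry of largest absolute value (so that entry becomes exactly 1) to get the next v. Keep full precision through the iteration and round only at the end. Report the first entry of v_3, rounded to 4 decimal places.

Tv0 = (12.00000, 18.00000); divide by 18.00000 → v1 = (0.66667, 1.00000)
Tv1 = (5.33333, 8.66667); divide by 8.66667 → v2 = (0.61538, 1.00000)
Tv2 = (5.23077, 8.46154); divide by 8.46154 → v3 = (0.61818, 1.00000)
Requested entry of v3: 816/1320 = 0.6182

0.6182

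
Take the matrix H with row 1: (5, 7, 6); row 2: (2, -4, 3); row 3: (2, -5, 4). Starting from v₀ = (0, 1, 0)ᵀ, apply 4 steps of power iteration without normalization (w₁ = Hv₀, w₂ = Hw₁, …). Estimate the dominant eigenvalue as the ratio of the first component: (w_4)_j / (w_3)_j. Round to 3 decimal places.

w1 = Hv₀ = (7, -4, -5)
w2 = Hw1 = (-23, 15, 14)
w3 = Hw2 = (74, -64, -65)
w4 = Hw3 = (-468, 209, 208)
Ratio at component: -468 / 74 = -6.324

λ ≈ -6.324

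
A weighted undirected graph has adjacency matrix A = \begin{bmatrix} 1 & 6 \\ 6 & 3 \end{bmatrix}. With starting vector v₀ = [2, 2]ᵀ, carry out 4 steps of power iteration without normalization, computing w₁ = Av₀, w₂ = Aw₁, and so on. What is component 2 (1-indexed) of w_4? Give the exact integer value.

w1 = Av₀ = (1·2 + 6·2; 6·2 + 3·2) = (14, 18)
w2 = Aw1 = (1·14 + 6·18; 6·14 + 3·18) = (122, 138)
w3 = Aw2 = (950, 1146)
w4 = Aw3 = (7826, 9138)
The requested component of w4 is 9138.

9138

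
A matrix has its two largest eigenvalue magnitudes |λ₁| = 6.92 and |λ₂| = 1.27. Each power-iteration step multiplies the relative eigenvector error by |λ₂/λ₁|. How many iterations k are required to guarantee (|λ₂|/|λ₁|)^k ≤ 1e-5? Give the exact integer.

|λ₂/λ₁| = 1.27/6.92 = 0.18353
Need k ≥ ln(1e-5) / ln(0.18353) = -11.5129 / -1.6954 ≈ 6.791
Smallest integer k satisfying the bound: 7

7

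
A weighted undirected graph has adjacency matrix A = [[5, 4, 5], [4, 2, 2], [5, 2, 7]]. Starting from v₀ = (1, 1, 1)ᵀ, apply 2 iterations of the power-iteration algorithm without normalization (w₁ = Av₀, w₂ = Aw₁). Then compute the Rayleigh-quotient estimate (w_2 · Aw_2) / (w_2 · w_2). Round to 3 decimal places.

w1 = Av₀ = (14, 8, 14)
w2 = Aw1 = (172, 100, 184)
Aw2 = (2180, 1256, 2348)
w2·Aw2 = 172·2180 + 100·1256 + 184·2348 = 932592; w2·w2 = 172·172 + 100·100 + 184·184 = 73440
λ ≈ 932592/73440 = 12.699

λ ≈ 12.699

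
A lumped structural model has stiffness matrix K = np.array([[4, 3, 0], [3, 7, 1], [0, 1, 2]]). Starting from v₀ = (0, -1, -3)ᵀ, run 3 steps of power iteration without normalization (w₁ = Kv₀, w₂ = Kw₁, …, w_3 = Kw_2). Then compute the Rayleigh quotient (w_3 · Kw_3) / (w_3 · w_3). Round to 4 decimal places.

w1 = Kv₀ = (4·0 + 3·(-1) + 0·(-3); 3·0 + 7·(-1) + 1·(-3); 0·0 + 1·(-1) + 2·(-3)) = (-3, -10, -7)
w2 = Kw1 = (4·(-3) + 3·(-10) + 0·(-7); 3·(-3) + 7·(-10) + 1·(-7); 0·(-3) + 1·(-10) + 2·(-7)) = (-42, -86, -24)
w3 = Kw2 = (-426, -752, -134)
Kw3 = (-3960, -6676, -1020)
w3·Kw3 = (-426)·(-3960) + (-752)·(-6676) + (-134)·(-1020) = 6843992; w3·w3 = (-426)·(-426) + (-752)·(-752) + (-134)·(-134) = 764936
λ ≈ 6843992/764936 = 8.9471

λ ≈ 8.9471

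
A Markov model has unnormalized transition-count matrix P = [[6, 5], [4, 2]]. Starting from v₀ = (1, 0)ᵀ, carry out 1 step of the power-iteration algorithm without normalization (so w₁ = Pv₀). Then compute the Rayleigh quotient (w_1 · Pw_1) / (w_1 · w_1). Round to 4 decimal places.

λ ≈ 8.9231

w1 = Pv₀ = (6, 4)
Pw1 = (56, 32)
w1·Pw1 = 6·56 + 4·32 = 464; w1·w1 = 6·6 + 4·4 = 52
λ ≈ 464/52 = 8.9231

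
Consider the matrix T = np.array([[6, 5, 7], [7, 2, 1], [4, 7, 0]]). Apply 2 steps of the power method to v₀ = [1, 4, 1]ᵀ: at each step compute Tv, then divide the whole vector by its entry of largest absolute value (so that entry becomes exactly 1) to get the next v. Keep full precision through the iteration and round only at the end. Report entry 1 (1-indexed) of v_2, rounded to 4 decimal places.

1.0000

Tv0 = (33.00000, 16.00000, 32.00000); divide by 33.00000 → v1 = (1.00000, 0.48485, 0.96970)
Tv1 = (15.21212, 8.93939, 7.39394); divide by 15.21212 → v2 = (1.00000, 0.58765, 0.48606)
Requested entry of v2: 502/502 = 1.0000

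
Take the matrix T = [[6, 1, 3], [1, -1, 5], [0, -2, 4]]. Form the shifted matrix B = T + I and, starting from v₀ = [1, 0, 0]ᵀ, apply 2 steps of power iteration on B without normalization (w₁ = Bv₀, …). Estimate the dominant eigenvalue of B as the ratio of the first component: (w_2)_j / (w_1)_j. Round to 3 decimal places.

7.143

B = T + I has rows (7, 1, 3); (1, 0, 5); (0, -2, 5)
w1 = Bv₀ = (7, 1, 0)
w2 = Bw1 = (50, 7, -2)
Ratio: 50/7 = 7.143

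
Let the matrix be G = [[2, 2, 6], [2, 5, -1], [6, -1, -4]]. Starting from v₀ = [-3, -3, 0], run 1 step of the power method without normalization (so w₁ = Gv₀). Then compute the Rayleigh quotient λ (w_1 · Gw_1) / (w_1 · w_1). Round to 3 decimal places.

w1 = Gv₀ = (2·(-3) + 2·(-3) + 6·0; 2·(-3) + 5·(-3) + (-1)·0; 6·(-3) + (-1)·(-3) + (-4)·0) = (-12, -21, -15)
Gw1 = (-156, -114, 9)
w1·Gw1 = (-12)·(-156) + (-21)·(-114) + (-15)·9 = 4131; w1·w1 = (-12)·(-12) + (-21)·(-21) + (-15)·(-15) = 810
λ ≈ 4131/810 = 5.100

λ ≈ 5.100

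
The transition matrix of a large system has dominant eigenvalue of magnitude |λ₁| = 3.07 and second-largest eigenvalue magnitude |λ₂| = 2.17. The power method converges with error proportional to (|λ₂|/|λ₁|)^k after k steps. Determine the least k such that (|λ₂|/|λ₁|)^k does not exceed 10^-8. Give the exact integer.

|λ₂/λ₁| = 2.17/3.07 = 0.70684
Need k ≥ ln(10^-8) / ln(0.70684) = -18.4207 / -0.3470 ≈ 53.093
Smallest integer k satisfying the bound: 54

54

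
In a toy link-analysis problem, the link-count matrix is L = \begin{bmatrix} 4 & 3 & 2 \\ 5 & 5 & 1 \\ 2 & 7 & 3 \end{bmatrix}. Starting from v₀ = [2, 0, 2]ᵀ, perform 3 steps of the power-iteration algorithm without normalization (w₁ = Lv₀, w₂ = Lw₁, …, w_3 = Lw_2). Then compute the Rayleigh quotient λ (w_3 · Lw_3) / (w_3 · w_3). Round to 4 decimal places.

10.3778

w1 = Lv₀ = (12, 12, 10)
w2 = Lw1 = (104, 130, 138)
w3 = Lw2 = (1082, 1308, 1532)
Lw3 = (11316, 13482, 15916)
w3·Lw3 = 1082·11316 + 1308·13482 + 1532·15916 = 54261680; w3·w3 = 1082·1082 + 1308·1308 + 1532·1532 = 5228612
λ ≈ 54261680/5228612 = 10.3778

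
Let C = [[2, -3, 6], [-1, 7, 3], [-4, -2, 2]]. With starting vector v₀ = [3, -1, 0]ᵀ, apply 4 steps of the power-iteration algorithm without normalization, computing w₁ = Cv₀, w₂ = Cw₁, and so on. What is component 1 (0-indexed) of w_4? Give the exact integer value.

-5518

w1 = Cv₀ = (2·3 + (-3)·(-1) + 6·0; (-1)·3 + 7·(-1) + 3·0; (-4)·3 + (-2)·(-1) + 2·0) = (9, -10, -10)
w2 = Cw1 = (2·9 + (-3)·(-10) + 6·(-10); (-1)·9 + 7·(-10) + 3·(-10); (-4)·9 + (-2)·(-10) + 2·(-10)) = (-12, -109, -36)
w3 = Cw2 = (87, -859, 194)
w4 = Cw3 = (3915, -5518, 1758)
The requested component of w4 is -5518.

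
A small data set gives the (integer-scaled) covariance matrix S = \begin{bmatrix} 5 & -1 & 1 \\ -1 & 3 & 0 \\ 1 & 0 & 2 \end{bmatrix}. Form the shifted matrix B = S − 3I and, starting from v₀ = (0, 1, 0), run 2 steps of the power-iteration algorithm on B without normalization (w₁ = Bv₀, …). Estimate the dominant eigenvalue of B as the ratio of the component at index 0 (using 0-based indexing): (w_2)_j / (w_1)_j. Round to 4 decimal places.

μ ≈ 2.0000

B = S − 3I has rows (2, -1, 1); (-1, 0, 0); (1, 0, -1)
w1 = Bv₀ = (-1, 0, 0)
w2 = Bw1 = (-2, 1, -1)
Ratio: -2/-1 = 2.0000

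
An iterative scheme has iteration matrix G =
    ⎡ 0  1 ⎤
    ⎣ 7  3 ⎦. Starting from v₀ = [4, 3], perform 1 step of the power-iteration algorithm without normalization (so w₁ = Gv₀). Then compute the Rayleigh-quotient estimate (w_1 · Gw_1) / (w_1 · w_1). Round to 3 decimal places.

λ ≈ 3.625

w1 = Gv₀ = (0·4 + 1·3; 7·4 + 3·3) = (3, 37)
Gw1 = (37, 132)
w1·Gw1 = 3·37 + 37·132 = 4995; w1·w1 = 3·3 + 37·37 = 1378
λ ≈ 4995/1378 = 3.625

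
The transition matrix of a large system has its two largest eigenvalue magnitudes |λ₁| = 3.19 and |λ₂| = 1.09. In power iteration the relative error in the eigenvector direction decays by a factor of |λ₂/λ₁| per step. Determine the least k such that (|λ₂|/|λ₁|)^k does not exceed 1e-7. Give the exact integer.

16

|λ₂/λ₁| = 1.09/3.19 = 0.34169
Need k ≥ ln(1e-7) / ln(0.34169) = -16.1181 / -1.0738 ≈ 15.010
Smallest integer k satisfying the bound: 16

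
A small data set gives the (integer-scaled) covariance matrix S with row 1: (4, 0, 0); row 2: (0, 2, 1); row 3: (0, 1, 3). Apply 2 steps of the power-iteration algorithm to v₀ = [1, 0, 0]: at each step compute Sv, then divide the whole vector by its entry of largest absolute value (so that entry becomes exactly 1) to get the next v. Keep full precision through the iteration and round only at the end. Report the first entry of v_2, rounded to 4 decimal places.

Sv0 = (4.00000, 0.00000, 0.00000); divide by 4.00000 → v1 = (1.00000, 0.00000, 0.00000)
Sv1 = (4.00000, 0.00000, 0.00000); divide by 4.00000 → v2 = (1.00000, 0.00000, 0.00000)
Requested entry of v2: 16/16 = 1.0000

1.0000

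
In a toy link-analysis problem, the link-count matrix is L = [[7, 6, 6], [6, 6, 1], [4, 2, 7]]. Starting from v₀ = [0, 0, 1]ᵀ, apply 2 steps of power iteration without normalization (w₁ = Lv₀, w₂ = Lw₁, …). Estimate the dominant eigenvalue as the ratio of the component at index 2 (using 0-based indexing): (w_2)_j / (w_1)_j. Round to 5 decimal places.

10.71429

w1 = Lv₀ = (6, 1, 7)
w2 = Lw1 = (90, 49, 75)
Ratio at component: 75 / 7 = 10.71429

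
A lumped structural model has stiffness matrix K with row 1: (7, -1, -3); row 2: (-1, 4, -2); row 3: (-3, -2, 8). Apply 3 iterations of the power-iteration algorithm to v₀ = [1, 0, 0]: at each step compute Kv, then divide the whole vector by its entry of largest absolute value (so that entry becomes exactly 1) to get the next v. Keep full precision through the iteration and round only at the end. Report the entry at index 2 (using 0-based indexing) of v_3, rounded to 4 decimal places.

Kv0 = (7.00000, -1.00000, -3.00000); divide by 7.00000 → v1 = (1.00000, -0.14286, -0.42857)
Kv1 = (8.42857, -0.71429, -6.14286); divide by 8.42857 → v2 = (1.00000, -0.08475, -0.72881)
Kv2 = (9.27119, 0.11864, -8.66102); divide by 9.27119 → v3 = (1.00000, 0.01280, -0.93419)
Requested entry of v3: -511/547 = -0.9342

-0.9342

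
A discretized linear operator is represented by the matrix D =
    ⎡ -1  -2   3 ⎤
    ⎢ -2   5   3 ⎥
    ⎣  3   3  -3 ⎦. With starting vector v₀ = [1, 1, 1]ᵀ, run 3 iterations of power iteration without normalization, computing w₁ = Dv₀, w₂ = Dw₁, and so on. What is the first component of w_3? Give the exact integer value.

-48

w1 = Dv₀ = (0, 6, 3)
w2 = Dw1 = (-3, 39, 9)
w3 = Dw2 = (-48, 228, 81)
The requested component of w3 is -48.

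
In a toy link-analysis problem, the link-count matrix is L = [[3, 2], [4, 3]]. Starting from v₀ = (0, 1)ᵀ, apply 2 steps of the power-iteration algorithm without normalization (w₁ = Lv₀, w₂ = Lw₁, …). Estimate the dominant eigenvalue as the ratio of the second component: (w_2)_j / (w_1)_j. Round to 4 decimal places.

w1 = Lv₀ = (3·0 + 2·1; 4·0 + 3·1) = (2, 3)
w2 = Lw1 = (3·2 + 2·3; 4·2 + 3·3) = (12, 17)
Ratio at component: 17 / 3 = 5.6667

5.6667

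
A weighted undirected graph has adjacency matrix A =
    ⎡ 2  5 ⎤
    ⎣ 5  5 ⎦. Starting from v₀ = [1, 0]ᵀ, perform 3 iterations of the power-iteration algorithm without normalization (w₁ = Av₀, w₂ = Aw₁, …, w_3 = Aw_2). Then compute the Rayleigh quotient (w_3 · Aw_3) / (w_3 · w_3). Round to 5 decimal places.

w1 = Av₀ = (2, 5)
w2 = Aw1 = (29, 35)
w3 = Aw2 = (233, 320)
Aw3 = (2066, 2765)
w3·Aw3 = 233·2066 + 320·2765 = 1366178; w3·w3 = 233·233 + 320·320 = 156689
λ ≈ 1366178/156689 = 8.71904

8.71904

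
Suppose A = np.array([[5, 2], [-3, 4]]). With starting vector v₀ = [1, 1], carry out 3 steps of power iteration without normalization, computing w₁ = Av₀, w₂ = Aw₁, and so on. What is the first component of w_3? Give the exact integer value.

w1 = Av₀ = (5·1 + 2·1; (-3)·1 + 4·1) = (7, 1)
w2 = Aw1 = (5·7 + 2·1; (-3)·7 + 4·1) = (37, -17)
w3 = Aw2 = (151, -179)
The requested component of w3 is 151.

151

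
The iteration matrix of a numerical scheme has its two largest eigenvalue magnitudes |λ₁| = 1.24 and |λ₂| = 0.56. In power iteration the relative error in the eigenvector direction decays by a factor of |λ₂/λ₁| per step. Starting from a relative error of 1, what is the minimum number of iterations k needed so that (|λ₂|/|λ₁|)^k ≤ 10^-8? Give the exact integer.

|λ₂/λ₁| = 0.56/1.24 = 0.45161
Need k ≥ ln(10^-8) / ln(0.45161) = -18.4207 / -0.7949 ≈ 23.173
Smallest integer k satisfying the bound: 24

24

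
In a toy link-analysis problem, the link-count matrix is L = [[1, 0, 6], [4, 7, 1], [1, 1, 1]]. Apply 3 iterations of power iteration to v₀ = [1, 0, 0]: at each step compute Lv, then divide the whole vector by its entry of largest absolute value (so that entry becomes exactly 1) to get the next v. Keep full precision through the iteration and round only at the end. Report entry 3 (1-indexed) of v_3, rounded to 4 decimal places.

0.1736

Lv0 = (1.00000, 4.00000, 1.00000); divide by 4.00000 → v1 = (0.25000, 1.00000, 0.25000)
Lv1 = (1.75000, 8.25000, 1.50000); divide by 8.25000 → v2 = (0.21212, 1.00000, 0.18182)
Lv2 = (1.30303, 8.03030, 1.39394); divide by 8.03030 → v3 = (0.16226, 1.00000, 0.17358)
Requested entry of v3: 46/265 = 0.1736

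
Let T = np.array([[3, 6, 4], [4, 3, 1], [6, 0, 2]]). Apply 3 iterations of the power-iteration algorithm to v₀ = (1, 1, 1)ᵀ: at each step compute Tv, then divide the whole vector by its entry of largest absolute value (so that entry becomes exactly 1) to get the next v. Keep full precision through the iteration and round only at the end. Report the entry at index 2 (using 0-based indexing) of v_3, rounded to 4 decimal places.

Tv0 = (13.00000, 8.00000, 8.00000); divide by 13.00000 → v1 = (1.00000, 0.61538, 0.61538)
Tv1 = (9.15385, 6.46154, 7.23077); divide by 9.15385 → v2 = (1.00000, 0.70588, 0.78992)
Tv2 = (10.39496, 6.90756, 7.57983); divide by 10.39496 → v3 = (1.00000, 0.66451, 0.72918)
Requested entry of v3: 902/1237 = 0.7292

0.7292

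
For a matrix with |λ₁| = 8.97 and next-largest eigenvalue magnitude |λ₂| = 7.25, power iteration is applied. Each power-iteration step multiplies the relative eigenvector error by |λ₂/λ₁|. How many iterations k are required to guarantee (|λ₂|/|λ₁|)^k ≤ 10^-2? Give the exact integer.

|λ₂/λ₁| = 7.25/8.97 = 0.80825
Need k ≥ ln(10^-2) / ln(0.80825) = -4.6052 / -0.2129 ≈ 21.632
Smallest integer k satisfying the bound: 22

22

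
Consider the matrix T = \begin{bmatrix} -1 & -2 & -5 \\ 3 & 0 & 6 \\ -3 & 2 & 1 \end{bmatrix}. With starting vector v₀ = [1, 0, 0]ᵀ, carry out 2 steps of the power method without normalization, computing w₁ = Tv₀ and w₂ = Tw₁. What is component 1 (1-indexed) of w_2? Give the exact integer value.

10

w1 = Tv₀ = ((-1)·1 + (-2)·0 + (-5)·0; 3·1 + 0·0 + 6·0; (-3)·1 + 2·0 + 1·0) = (-1, 3, -3)
w2 = Tw1 = ((-1)·(-1) + (-2)·3 + (-5)·(-3); 3·(-1) + 0·3 + 6·(-3); (-3)·(-1) + 2·3 + 1·(-3)) = (10, -21, 6)
The requested component of w2 is 10.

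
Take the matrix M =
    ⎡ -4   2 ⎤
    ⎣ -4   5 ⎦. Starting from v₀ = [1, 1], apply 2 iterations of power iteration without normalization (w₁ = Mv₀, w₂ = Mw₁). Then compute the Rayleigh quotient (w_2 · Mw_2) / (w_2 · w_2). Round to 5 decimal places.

w1 = Mv₀ = ((-4)·1 + 2·1; (-4)·1 + 5·1) = (-2, 1)
w2 = Mw1 = ((-4)·(-2) + 2·1; (-4)·(-2) + 5·1) = (10, 13)
Mw2 = (-14, 25)
w2·Mw2 = 10·(-14) + 13·25 = 185; w2·w2 = 10·10 + 13·13 = 269
λ ≈ 185/269 = 0.68773

0.68773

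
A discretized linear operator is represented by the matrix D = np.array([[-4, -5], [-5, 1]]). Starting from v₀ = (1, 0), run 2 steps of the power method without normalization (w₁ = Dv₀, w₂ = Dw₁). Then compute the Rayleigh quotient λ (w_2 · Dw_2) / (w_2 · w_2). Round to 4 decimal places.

w1 = Dv₀ = (-4, -5)
w2 = Dw1 = (41, 15)
Dw2 = (-239, -190)
w2·Dw2 = 41·(-239) + 15·(-190) = -12649; w2·w2 = 41·41 + 15·15 = 1906
λ ≈ -12649/1906 = -6.6364

λ ≈ -6.6364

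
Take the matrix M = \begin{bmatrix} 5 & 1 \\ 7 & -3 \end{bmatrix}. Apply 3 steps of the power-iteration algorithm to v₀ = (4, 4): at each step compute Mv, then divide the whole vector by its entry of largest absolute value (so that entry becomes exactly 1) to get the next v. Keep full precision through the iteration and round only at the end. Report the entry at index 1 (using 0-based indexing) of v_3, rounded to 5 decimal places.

Mv0 = (24.000000, 16.000000); divide by 24.000000 → v1 = (1.000000, 0.666667)
Mv1 = (5.666667, 5.000000); divide by 5.666667 → v2 = (1.000000, 0.882353)
Mv2 = (5.882353, 4.352941); divide by 5.882353 → v3 = (1.000000, 0.740000)
Requested entry of v3: 592/800 = 0.74000

0.74000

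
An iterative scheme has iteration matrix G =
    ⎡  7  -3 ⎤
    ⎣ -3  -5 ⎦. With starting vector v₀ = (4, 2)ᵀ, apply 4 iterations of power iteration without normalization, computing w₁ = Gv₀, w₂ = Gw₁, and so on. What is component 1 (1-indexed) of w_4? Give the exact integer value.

w1 = Gv₀ = (7·4 + (-3)·2; (-3)·4 + (-5)·2) = (22, -22)
w2 = Gw1 = (7·22 + (-3)·(-22); (-3)·22 + (-5)·(-22)) = (220, 44)
w3 = Gw2 = (1408, -880)
w4 = Gw3 = (12496, 176)
The requested component of w4 is 12496.

12496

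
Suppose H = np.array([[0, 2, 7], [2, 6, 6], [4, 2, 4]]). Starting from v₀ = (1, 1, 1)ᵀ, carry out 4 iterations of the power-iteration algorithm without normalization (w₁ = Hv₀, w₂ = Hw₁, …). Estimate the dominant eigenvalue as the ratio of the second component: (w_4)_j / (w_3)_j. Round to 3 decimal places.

10.964

w1 = Hv₀ = (0·1 + 2·1 + 7·1; 2·1 + 6·1 + 6·1; 4·1 + 2·1 + 4·1) = (9, 14, 10)
w2 = Hw1 = (0·9 + 2·14 + 7·10; 2·9 + 6·14 + 6·10; 4·9 + 2·14 + 4·10) = (98, 162, 104)
w3 = Hw2 = (1052, 1792, 1132)
w4 = Hw3 = (11508, 19648, 12320)
Ratio at component: 19648 / 1792 = 10.964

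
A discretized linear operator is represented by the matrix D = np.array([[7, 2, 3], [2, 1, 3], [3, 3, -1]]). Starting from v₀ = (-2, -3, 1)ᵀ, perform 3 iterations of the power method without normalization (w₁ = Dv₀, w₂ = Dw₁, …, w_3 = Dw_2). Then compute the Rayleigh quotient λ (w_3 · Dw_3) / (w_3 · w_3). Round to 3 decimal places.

w1 = Dv₀ = (7·(-2) + 2·(-3) + 3·1; 2·(-2) + 1·(-3) + 3·1; 3·(-2) + 3·(-3) + (-1)·1) = (-17, -4, -16)
w2 = Dw1 = (7·(-17) + 2·(-4) + 3·(-16); 2·(-17) + 1·(-4) + 3·(-16); 3·(-17) + 3·(-4) + (-1)·(-16)) = (-175, -86, -47)
w3 = Dw2 = (-1538, -577, -736)
Dw3 = (-14128, -5861, -5609)
w3·Dw3 = (-1538)·(-14128) + (-577)·(-5861) + (-736)·(-5609) = 29238885; w3·w3 = (-1538)·(-1538) + (-577)·(-577) + (-736)·(-736) = 3240069
λ ≈ 29238885/3240069 = 9.024

9.024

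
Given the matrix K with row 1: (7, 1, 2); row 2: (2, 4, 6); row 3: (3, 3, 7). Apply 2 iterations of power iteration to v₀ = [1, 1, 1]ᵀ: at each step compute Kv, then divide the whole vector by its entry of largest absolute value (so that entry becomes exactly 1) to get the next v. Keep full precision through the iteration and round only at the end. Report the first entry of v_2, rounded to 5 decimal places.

Kv0 = (10.000000, 12.000000, 13.000000); divide by 13.000000 → v1 = (0.769231, 0.923077, 1.000000)
Kv1 = (8.307692, 11.230769, 12.076923); divide by 12.076923 → v2 = (0.687898, 0.929936, 1.000000)
Requested entry of v2: 108/157 = 0.68790

0.68790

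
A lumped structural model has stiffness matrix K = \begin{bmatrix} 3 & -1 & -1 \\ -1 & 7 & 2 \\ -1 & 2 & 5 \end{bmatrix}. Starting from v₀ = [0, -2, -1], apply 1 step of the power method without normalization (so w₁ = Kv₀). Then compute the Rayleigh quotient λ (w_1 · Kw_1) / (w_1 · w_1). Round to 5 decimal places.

λ ≈ 8.52601

w1 = Kv₀ = (3·0 + (-1)·(-2) + (-1)·(-1); (-1)·0 + 7·(-2) + 2·(-1); (-1)·0 + 2·(-2) + 5·(-1)) = (3, -16, -9)
Kw1 = (34, -133, -80)
w1·Kw1 = 3·34 + (-16)·(-133) + (-9)·(-80) = 2950; w1·w1 = 3·3 + (-16)·(-16) + (-9)·(-9) = 346
λ ≈ 2950/346 = 8.52601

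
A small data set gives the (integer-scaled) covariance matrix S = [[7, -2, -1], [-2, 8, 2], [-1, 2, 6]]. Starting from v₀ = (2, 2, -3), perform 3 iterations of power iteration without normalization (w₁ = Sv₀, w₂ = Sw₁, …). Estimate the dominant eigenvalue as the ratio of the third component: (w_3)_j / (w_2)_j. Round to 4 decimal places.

w1 = Sv₀ = (7·2 + (-2)·2 + (-1)·(-3); (-2)·2 + 8·2 + 2·(-3); (-1)·2 + 2·2 + 6·(-3)) = (13, 6, -16)
w2 = Sw1 = (7·13 + (-2)·6 + (-1)·(-16); (-2)·13 + 8·6 + 2·(-16); (-1)·13 + 2·6 + 6·(-16)) = (95, -10, -97)
w3 = Sw2 = (782, -464, -697)
Ratio at component: -697 / -97 = 7.1856

λ ≈ 7.1856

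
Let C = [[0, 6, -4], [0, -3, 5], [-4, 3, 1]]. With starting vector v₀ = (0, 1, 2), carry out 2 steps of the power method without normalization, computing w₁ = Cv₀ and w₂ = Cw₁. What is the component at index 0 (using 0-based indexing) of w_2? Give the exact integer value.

22

w1 = Cv₀ = (-2, 7, 5)
w2 = Cw1 = (22, 4, 34)
The requested component of w2 is 22.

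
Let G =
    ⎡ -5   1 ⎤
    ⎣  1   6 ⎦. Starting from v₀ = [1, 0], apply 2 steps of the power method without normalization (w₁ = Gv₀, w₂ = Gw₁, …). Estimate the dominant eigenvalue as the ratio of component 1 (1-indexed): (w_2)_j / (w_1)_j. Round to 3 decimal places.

w1 = Gv₀ = (-5, 1)
w2 = Gw1 = (26, 1)
Ratio at component: 26 / -5 = -5.200

λ ≈ -5.200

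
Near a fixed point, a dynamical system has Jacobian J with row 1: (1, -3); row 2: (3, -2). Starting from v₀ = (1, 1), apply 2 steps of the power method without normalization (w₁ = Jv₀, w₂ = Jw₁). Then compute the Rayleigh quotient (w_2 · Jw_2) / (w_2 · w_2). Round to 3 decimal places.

w1 = Jv₀ = (1·1 + (-3)·1; 3·1 + (-2)·1) = (-2, 1)
w2 = Jw1 = (1·(-2) + (-3)·1; 3·(-2) + (-2)·1) = (-5, -8)
Jw2 = (19, 1)
w2·Jw2 = (-5)·19 + (-8)·1 = -103; w2·w2 = (-5)·(-5) + (-8)·(-8) = 89
λ ≈ -103/89 = -1.157

-1.157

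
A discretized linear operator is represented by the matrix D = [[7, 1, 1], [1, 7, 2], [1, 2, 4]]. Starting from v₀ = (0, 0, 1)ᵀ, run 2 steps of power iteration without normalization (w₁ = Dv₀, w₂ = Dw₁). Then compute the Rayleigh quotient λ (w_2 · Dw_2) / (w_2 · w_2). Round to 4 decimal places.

w1 = Dv₀ = (7·0 + 1·0 + 1·1; 1·0 + 7·0 + 2·1; 1·0 + 2·0 + 4·1) = (1, 2, 4)
w2 = Dw1 = (7·1 + 1·2 + 1·4; 1·1 + 7·2 + 2·4; 1·1 + 2·2 + 4·4) = (13, 23, 21)
Dw2 = (135, 216, 143)
w2·Dw2 = 13·135 + 23·216 + 21·143 = 9726; w2·w2 = 13·13 + 23·23 + 21·21 = 1139
λ ≈ 9726/1139 = 8.5391

8.5391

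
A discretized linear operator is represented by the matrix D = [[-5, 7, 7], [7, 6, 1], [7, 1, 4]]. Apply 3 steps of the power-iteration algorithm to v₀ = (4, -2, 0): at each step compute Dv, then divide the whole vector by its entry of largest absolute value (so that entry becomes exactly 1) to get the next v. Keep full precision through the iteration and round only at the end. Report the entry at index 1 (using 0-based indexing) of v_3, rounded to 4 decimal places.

Dv0 = (-34.00000, 16.00000, 26.00000); divide by -34.00000 → v1 = (1.00000, -0.47059, -0.76471)
Dv1 = (-13.64706, 3.41176, 3.47059); divide by -13.64706 → v2 = (1.00000, -0.25000, -0.25431)
Dv2 = (-8.53017, 5.24569, 5.73276); divide by -8.53017 → v3 = (1.00000, -0.61496, -0.67206)
Requested entry of v3: 2434/-3958 = -0.6150

-0.6150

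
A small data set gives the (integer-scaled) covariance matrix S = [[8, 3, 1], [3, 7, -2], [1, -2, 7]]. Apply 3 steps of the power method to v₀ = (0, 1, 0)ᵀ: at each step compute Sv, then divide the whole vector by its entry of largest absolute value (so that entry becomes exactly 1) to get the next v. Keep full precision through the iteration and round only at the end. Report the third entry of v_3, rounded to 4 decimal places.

Sv0 = (3.00000, 7.00000, -2.00000); divide by 7.00000 → v1 = (0.42857, 1.00000, -0.28571)
Sv1 = (6.14286, 8.85714, -3.57143); divide by 8.85714 → v2 = (0.69355, 1.00000, -0.40323)
Sv2 = (8.14516, 9.88710, -4.12903); divide by 9.88710 → v3 = (0.82382, 1.00000, -0.41762)
Requested entry of v3: -256/613 = -0.4176

-0.4176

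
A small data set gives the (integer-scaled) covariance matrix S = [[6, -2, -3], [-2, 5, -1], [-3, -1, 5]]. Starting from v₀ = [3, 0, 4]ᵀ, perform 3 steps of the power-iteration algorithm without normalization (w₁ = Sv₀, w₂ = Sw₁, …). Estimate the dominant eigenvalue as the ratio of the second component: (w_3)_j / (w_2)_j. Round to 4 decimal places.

λ ≈ 6.2740

w1 = Sv₀ = (6·3 + (-2)·0 + (-3)·4; (-2)·3 + 5·0 + (-1)·4; (-3)·3 + (-1)·0 + 5·4) = (6, -10, 11)
w2 = Sw1 = (6·6 + (-2)·(-10) + (-3)·11; (-2)·6 + 5·(-10) + (-1)·11; (-3)·6 + (-1)·(-10) + 5·11) = (23, -73, 47)
w3 = Sw2 = (143, -458, 239)
Ratio at component: -458 / -73 = 6.2740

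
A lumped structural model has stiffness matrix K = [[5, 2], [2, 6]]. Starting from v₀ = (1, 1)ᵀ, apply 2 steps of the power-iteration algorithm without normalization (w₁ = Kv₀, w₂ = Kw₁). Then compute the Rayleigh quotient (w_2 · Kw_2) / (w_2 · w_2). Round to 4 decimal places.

w1 = Kv₀ = (5·1 + 2·1; 2·1 + 6·1) = (7, 8)
w2 = Kw1 = (5·7 + 2·8; 2·7 + 6·8) = (51, 62)
Kw2 = (379, 474)
w2·Kw2 = 51·379 + 62·474 = 48717; w2·w2 = 51·51 + 62·62 = 6445
λ ≈ 48717/6445 = 7.5589

λ ≈ 7.5589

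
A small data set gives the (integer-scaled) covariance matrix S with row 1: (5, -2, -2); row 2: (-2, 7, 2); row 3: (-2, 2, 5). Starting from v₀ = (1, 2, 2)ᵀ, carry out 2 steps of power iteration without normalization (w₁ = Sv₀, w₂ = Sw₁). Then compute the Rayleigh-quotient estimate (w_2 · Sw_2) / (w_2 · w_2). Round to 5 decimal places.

λ ≈ 9.71579

w1 = Sv₀ = (-3, 16, 12)
w2 = Sw1 = (-71, 142, 98)
Sw2 = (-835, 1332, 916)
w2·Sw2 = (-71)·(-835) + 142·1332 + 98·916 = 338197; w2·w2 = (-71)·(-71) + 142·142 + 98·98 = 34809
λ ≈ 338197/34809 = 9.71579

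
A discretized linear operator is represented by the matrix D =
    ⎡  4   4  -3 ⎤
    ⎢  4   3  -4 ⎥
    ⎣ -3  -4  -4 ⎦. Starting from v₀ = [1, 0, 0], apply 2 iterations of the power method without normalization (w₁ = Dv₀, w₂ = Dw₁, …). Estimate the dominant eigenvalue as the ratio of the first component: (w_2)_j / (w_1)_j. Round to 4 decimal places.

10.2500

w1 = Dv₀ = (4, 4, -3)
w2 = Dw1 = (41, 40, -16)
Ratio at component: 41 / 4 = 10.2500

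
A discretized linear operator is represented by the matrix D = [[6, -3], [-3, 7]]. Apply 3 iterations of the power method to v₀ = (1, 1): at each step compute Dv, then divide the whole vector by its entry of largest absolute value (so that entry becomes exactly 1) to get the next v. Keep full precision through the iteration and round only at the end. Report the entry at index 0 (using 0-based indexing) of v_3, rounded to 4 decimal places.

Dv0 = (3.00000, 4.00000); divide by 4.00000 → v1 = (0.75000, 1.00000)
Dv1 = (1.50000, 4.75000); divide by 4.75000 → v2 = (0.31579, 1.00000)
Dv2 = (-1.10526, 6.05263); divide by 6.05263 → v3 = (-0.18261, 1.00000)
Requested entry of v3: -21/115 = -0.1826

-0.1826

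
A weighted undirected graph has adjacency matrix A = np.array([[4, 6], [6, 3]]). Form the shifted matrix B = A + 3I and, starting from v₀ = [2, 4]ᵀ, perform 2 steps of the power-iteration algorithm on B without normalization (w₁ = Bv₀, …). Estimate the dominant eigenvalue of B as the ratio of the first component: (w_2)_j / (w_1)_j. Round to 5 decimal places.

μ ≈ 12.68421

B = A + 3I has rows (7, 6); (6, 6)
w1 = Bv₀ = (38, 36)
w2 = Bw1 = (482, 444)
Ratio: 482/38 = 12.68421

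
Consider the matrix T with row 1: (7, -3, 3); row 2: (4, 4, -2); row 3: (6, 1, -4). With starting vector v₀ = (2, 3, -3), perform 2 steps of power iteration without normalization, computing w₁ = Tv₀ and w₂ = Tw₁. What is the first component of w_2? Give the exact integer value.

w1 = Tv₀ = (7·2 + (-3)·3 + 3·(-3); 4·2 + 4·3 + (-2)·(-3); 6·2 + 1·3 + (-4)·(-3)) = (-4, 26, 27)
w2 = Tw1 = (7·(-4) + (-3)·26 + 3·27; 4·(-4) + 4·26 + (-2)·27; 6·(-4) + 1·26 + (-4)·27) = (-25, 34, -106)
The requested component of w2 is -25.

-25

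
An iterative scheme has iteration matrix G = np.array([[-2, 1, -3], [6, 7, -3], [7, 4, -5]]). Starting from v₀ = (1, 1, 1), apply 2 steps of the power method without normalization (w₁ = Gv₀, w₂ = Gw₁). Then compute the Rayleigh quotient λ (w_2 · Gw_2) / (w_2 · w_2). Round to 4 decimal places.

λ ≈ 3.0361

w1 = Gv₀ = ((-2)·1 + 1·1 + (-3)·1; 6·1 + 7·1 + (-3)·1; 7·1 + 4·1 + (-5)·1) = (-4, 10, 6)
w2 = Gw1 = ((-2)·(-4) + 1·10 + (-3)·6; 6·(-4) + 7·10 + (-3)·6; 7·(-4) + 4·10 + (-5)·6) = (0, 28, -18)
Gw2 = (82, 250, 202)
w2·Gw2 = 0·82 + 28·250 + (-18)·202 = 3364; w2·w2 = 0·0 + 28·28 + (-18)·(-18) = 1108
λ ≈ 3364/1108 = 3.0361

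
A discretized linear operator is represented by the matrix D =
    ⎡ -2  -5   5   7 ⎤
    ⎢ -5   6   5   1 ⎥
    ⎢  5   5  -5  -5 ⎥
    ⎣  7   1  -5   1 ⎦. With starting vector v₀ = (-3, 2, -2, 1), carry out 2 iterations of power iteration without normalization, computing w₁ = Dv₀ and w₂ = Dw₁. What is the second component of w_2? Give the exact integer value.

135

w1 = Dv₀ = ((-2)·(-3) + (-5)·2 + 5·(-2) + 7·1; (-5)·(-3) + 6·2 + 5·(-2) + 1·1; 5·(-3) + 5·2 + (-5)·(-2) + (-5)·1; 7·(-3) + 1·2 + (-5)·(-2) + 1·1) = (-7, 18, 0, -8)
w2 = Dw1 = ((-2)·(-7) + (-5)·18 + 5·0 + 7·(-8); (-5)·(-7) + 6·18 + 5·0 + 1·(-8); 5·(-7) + 5·18 + (-5)·0 + (-5)·(-8); 7·(-7) + 1·18 + (-5)·0 + 1·(-8)) = (-132, 135, 95, -39)
The requested component of w2 is 135.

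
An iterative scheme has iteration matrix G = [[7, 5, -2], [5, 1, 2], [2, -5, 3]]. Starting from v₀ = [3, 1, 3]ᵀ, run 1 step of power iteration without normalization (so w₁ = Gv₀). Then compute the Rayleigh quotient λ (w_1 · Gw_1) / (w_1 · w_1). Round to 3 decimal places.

w1 = Gv₀ = (20, 22, 10)
Gw1 = (230, 142, -40)
w1·Gw1 = 20·230 + 22·142 + 10·(-40) = 7324; w1·w1 = 20·20 + 22·22 + 10·10 = 984
λ ≈ 7324/984 = 7.443

λ ≈ 7.443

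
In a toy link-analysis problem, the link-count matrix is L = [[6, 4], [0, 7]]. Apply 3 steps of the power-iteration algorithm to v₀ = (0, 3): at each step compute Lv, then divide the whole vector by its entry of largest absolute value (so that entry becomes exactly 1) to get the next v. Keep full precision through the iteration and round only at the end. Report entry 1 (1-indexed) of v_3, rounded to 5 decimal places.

Lv0 = (12.000000, 21.000000); divide by 21.000000 → v1 = (0.571429, 1.000000)
Lv1 = (7.428571, 7.000000); divide by 7.428571 → v2 = (1.000000, 0.942308)
Lv2 = (9.769231, 6.596154); divide by 9.769231 → v3 = (1.000000, 0.675197)
Requested entry of v3: 1524/1524 = 1.00000

1.00000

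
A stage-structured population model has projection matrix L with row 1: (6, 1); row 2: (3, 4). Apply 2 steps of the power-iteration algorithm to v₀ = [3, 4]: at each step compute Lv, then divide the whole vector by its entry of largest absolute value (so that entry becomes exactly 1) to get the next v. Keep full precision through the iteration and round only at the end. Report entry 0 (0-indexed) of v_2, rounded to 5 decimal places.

0.94578

Lv0 = (22.000000, 25.000000); divide by 25.000000 → v1 = (0.880000, 1.000000)
Lv1 = (6.280000, 6.640000); divide by 6.640000 → v2 = (0.945783, 1.000000)
Requested entry of v2: 157/166 = 0.94578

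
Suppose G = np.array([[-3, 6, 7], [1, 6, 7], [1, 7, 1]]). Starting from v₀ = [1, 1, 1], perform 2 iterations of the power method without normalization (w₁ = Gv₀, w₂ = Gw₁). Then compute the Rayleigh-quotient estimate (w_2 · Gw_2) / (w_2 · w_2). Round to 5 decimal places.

w1 = Gv₀ = ((-3)·1 + 6·1 + 7·1; 1·1 + 6·1 + 7·1; 1·1 + 7·1 + 1·1) = (10, 14, 9)
w2 = Gw1 = ((-3)·10 + 6·14 + 7·9; 1·10 + 6·14 + 7·9; 1·10 + 7·14 + 1·9) = (117, 157, 117)
Gw2 = (1410, 1878, 1333)
w2·Gw2 = 117·1410 + 157·1878 + 117·1333 = 615777; w2·w2 = 117·117 + 157·157 + 117·117 = 52027
λ ≈ 615777/52027 = 11.83572

11.83572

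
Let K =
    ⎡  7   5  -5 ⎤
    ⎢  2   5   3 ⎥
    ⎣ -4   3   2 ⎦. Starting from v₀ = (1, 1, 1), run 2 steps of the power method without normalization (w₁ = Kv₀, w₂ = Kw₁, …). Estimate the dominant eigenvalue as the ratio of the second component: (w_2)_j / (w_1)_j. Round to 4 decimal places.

6.7000

w1 = Kv₀ = (7·1 + 5·1 + (-5)·1; 2·1 + 5·1 + 3·1; (-4)·1 + 3·1 + 2·1) = (7, 10, 1)
w2 = Kw1 = (7·7 + 5·10 + (-5)·1; 2·7 + 5·10 + 3·1; (-4)·7 + 3·10 + 2·1) = (94, 67, 4)
Ratio at component: 67 / 10 = 6.7000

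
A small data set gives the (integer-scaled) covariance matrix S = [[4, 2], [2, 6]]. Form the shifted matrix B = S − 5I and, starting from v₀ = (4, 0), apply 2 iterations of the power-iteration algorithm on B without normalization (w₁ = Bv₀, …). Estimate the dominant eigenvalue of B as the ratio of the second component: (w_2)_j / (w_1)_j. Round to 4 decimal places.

0.0000

B = S − 5I has rows (-1, 2); (2, 1)
w1 = Bv₀ = ((-1)·4 + 2·0; 2·4 + 1·0) = (-4, 8)
w2 = Bw1 = ((-1)·(-4) + 2·8; 2·(-4) + 1·8) = (20, 0)
Ratio: 0/8 = 0.0000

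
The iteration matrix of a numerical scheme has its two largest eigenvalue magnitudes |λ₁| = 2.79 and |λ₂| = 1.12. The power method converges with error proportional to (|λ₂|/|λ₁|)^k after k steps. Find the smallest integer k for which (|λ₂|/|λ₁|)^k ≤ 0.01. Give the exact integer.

|λ₂/λ₁| = 1.12/2.79 = 0.40143
Need k ≥ ln(0.01) / ln(0.40143) = -4.6052 / -0.9127 ≈ 5.046
Smallest integer k satisfying the bound: 6

6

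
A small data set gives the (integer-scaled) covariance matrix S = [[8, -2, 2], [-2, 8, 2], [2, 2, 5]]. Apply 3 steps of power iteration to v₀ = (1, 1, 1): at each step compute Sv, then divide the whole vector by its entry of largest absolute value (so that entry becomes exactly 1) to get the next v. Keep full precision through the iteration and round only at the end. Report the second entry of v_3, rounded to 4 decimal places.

Sv0 = (8.00000, 8.00000, 9.00000); divide by 9.00000 → v1 = (0.88889, 0.88889, 1.00000)
Sv1 = (7.33333, 7.33333, 8.55556); divide by 8.55556 → v2 = (0.85714, 0.85714, 1.00000)
Sv2 = (7.14286, 7.14286, 8.42857); divide by 8.42857 → v3 = (0.84746, 0.84746, 1.00000)
Requested entry of v3: 550/649 = 0.8475

0.8475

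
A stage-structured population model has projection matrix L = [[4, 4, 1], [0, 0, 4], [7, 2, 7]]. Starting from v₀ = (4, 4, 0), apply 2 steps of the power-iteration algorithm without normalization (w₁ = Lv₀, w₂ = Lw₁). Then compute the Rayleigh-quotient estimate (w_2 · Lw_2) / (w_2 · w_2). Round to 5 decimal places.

λ ≈ 10.29823

w1 = Lv₀ = (32, 0, 36)
w2 = Lw1 = (164, 144, 476)
Lw2 = (1708, 1904, 4768)
w2·Lw2 = 164·1708 + 144·1904 + 476·4768 = 2823856; w2·w2 = 164·164 + 144·144 + 476·476 = 274208
λ ≈ 2823856/274208 = 10.29823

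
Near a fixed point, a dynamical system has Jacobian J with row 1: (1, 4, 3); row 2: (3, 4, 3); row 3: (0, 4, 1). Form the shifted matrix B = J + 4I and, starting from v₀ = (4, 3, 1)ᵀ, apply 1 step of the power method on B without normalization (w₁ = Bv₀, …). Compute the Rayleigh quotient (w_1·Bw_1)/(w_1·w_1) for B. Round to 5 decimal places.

B = J + 4I has rows (5, 4, 3); (3, 8, 3); (0, 4, 5)
w1 = Bv₀ = (5·4 + 4·3 + 3·1; 3·4 + 8·3 + 3·1; 0·4 + 4·3 + 5·1) = (35, 39, 17)
Bw1 = (382, 468, 241)
w1·Bw1 = 35719; w1·w1 = 3035; μ ≈ 35719/3035 = 11.76903

μ ≈ 11.76903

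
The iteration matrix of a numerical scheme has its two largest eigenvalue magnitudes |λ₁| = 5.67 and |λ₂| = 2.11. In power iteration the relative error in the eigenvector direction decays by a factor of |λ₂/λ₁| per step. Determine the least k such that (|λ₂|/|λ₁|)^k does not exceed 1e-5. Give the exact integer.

12

|λ₂/λ₁| = 2.11/5.67 = 0.37213
Need k ≥ ln(1e-5) / ln(0.37213) = -11.5129 / -0.9885 ≈ 11.647
Smallest integer k satisfying the bound: 12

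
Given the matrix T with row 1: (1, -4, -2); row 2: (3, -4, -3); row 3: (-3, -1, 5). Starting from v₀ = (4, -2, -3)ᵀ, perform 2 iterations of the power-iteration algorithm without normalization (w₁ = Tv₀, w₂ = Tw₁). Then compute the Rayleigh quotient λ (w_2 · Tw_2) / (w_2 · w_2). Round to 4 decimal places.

3.9239

w1 = Tv₀ = (18, 29, -25)
w2 = Tw1 = (-48, 13, -208)
Tw2 = (316, 428, -909)
w2·Tw2 = (-48)·316 + 13·428 + (-208)·(-909) = 179468; w2·w2 = (-48)·(-48) + 13·13 + (-208)·(-208) = 45737
λ ≈ 179468/45737 = 3.9239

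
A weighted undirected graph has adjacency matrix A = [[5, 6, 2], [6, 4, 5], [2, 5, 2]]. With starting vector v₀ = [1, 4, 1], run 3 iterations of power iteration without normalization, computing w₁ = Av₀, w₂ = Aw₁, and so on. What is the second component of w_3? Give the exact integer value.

w1 = Av₀ = (5·1 + 6·4 + 2·1; 6·1 + 4·4 + 5·1; 2·1 + 5·4 + 2·1) = (31, 27, 24)
w2 = Aw1 = (5·31 + 6·27 + 2·24; 6·31 + 4·27 + 5·24; 2·31 + 5·27 + 2·24) = (365, 414, 245)
w3 = Aw2 = (4799, 5071, 3290)
The requested component of w3 is 5071.

5071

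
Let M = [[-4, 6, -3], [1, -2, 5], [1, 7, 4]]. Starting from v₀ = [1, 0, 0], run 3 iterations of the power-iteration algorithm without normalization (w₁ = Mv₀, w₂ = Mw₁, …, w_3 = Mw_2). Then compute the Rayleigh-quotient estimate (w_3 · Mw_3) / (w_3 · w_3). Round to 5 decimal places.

w1 = Mv₀ = ((-4)·1 + 6·0 + (-3)·0; 1·1 + (-2)·0 + 5·0; 1·1 + 7·0 + 4·0) = (-4, 1, 1)
w2 = Mw1 = ((-4)·(-4) + 6·1 + (-3)·1; 1·(-4) + (-2)·1 + 5·1; 1·(-4) + 7·1 + 4·1) = (19, -1, 7)
w3 = Mw2 = (-103, 56, 40)
Mw3 = (628, -15, 449)
w3·Mw3 = (-103)·628 + 56·(-15) + 40·449 = -47564; w3·w3 = (-103)·(-103) + 56·56 + 40·40 = 15345
λ ≈ -47564/15345 = -3.09964

-3.09964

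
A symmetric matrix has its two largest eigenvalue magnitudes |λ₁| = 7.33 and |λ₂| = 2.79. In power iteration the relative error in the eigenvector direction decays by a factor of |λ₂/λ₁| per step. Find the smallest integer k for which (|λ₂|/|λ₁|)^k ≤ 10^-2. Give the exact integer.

5

|λ₂/λ₁| = 2.79/7.33 = 0.38063
Need k ≥ ln(10^-2) / ln(0.38063) = -4.6052 / -0.9659 ≈ 4.768
Smallest integer k satisfying the bound: 5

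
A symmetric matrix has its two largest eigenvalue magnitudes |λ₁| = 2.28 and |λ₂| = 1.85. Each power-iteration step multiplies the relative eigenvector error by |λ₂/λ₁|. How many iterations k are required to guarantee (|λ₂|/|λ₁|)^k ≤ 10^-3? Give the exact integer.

|λ₂/λ₁| = 1.85/2.28 = 0.81140
Need k ≥ ln(10^-3) / ln(0.81140) = -6.9078 / -0.2090 ≈ 33.053
Smallest integer k satisfying the bound: 34

34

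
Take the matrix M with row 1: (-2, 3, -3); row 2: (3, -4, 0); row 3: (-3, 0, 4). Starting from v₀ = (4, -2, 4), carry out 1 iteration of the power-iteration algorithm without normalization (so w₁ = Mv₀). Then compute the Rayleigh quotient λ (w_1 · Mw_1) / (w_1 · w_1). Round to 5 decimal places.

w1 = Mv₀ = (-26, 20, 4)
Mw1 = (100, -158, 94)
w1·Mw1 = (-26)·100 + 20·(-158) + 4·94 = -5384; w1·w1 = (-26)·(-26) + 20·20 + 4·4 = 1092
λ ≈ -5384/1092 = -4.93040

-4.93040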